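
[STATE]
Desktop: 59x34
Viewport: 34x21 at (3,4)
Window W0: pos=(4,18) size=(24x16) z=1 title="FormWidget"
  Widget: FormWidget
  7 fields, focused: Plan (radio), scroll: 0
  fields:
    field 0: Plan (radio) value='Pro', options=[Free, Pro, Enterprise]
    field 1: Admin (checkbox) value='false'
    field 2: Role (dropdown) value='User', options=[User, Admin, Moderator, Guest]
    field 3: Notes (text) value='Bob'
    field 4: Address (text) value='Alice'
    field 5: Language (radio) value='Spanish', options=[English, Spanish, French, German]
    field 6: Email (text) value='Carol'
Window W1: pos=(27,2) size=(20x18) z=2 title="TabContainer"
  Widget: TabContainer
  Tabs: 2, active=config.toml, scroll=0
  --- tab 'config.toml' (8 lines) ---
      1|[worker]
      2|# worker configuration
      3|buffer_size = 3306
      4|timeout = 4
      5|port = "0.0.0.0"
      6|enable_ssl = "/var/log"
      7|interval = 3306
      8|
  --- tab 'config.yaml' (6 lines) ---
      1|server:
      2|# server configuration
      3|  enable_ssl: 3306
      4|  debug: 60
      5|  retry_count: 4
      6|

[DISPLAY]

                        ┠─────────
                        ┃[config.t
                        ┃─────────
                        ┃[worker] 
                        ┃# worker 
                        ┃buffer_si
                        ┃timeout =
                        ┃port = "0
                        ┃enable_ss
                        ┃interval 
                        ┃         
                        ┃         
                        ┃         
                        ┃         
 ┏━━━━━━━━━━━━━━━━━━━━━━┃         
 ┃ FormWidget           ┗━━━━━━━━━
 ┠──────────────────────┨         
 ┃> Plan:       ( ) Free┃         
 ┃  Admin:      [ ]     ┃         
 ┃  Role:       [User ▼]┃         
 ┃  Notes:      [Bob   ]┃         


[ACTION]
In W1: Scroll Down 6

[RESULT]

                        ┠─────────
                        ┃[config.t
                        ┃─────────
                        ┃interval 
                        ┃         
                        ┃         
                        ┃         
                        ┃         
                        ┃         
                        ┃         
                        ┃         
                        ┃         
                        ┃         
                        ┃         
 ┏━━━━━━━━━━━━━━━━━━━━━━┃         
 ┃ FormWidget           ┗━━━━━━━━━
 ┠──────────────────────┨         
 ┃> Plan:       ( ) Free┃         
 ┃  Admin:      [ ]     ┃         
 ┃  Role:       [User ▼]┃         
 ┃  Notes:      [Bob   ]┃         


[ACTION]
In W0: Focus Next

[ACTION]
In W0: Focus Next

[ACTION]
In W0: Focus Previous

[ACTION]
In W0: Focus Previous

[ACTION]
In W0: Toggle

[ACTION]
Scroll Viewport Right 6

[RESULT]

                  ┠───────────────
                  ┃[config.toml]│ 
                  ┃───────────────
                  ┃interval = 3306
                  ┃               
                  ┃               
                  ┃               
                  ┃               
                  ┃               
                  ┃               
                  ┃               
                  ┃               
                  ┃               
                  ┃               
━━━━━━━━━━━━━━━━━━┃               
mWidget           ┗━━━━━━━━━━━━━━━
──────────────────┨               
an:       ( ) Free┃               
min:      [ ]     ┃               
le:       [User ▼]┃               
tes:      [Bob   ]┃               


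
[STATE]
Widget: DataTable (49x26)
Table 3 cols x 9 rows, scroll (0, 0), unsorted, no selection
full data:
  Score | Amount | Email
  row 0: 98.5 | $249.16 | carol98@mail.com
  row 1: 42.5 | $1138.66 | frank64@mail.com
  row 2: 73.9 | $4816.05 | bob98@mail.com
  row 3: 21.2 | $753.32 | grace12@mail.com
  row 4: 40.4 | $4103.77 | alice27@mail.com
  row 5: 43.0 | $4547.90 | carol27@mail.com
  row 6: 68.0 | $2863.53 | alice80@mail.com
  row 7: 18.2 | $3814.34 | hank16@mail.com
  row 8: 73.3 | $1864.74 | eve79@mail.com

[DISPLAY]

Score│Amount  │Email                             
─────┼────────┼────────────────                  
98.5 │$249.16 │carol98@mail.com                  
42.5 │$1138.66│frank64@mail.com                  
73.9 │$4816.05│bob98@mail.com                    
21.2 │$753.32 │grace12@mail.com                  
40.4 │$4103.77│alice27@mail.com                  
43.0 │$4547.90│carol27@mail.com                  
68.0 │$2863.53│alice80@mail.com                  
18.2 │$3814.34│hank16@mail.com                   
73.3 │$1864.74│eve79@mail.com                    
                                                 
                                                 
                                                 
                                                 
                                                 
                                                 
                                                 
                                                 
                                                 
                                                 
                                                 
                                                 
                                                 
                                                 
                                                 


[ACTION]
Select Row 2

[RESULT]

Score│Amount  │Email                             
─────┼────────┼────────────────                  
98.5 │$249.16 │carol98@mail.com                  
42.5 │$1138.66│frank64@mail.com                  
>3.9 │$4816.05│bob98@mail.com                    
21.2 │$753.32 │grace12@mail.com                  
40.4 │$4103.77│alice27@mail.com                  
43.0 │$4547.90│carol27@mail.com                  
68.0 │$2863.53│alice80@mail.com                  
18.2 │$3814.34│hank16@mail.com                   
73.3 │$1864.74│eve79@mail.com                    
                                                 
                                                 
                                                 
                                                 
                                                 
                                                 
                                                 
                                                 
                                                 
                                                 
                                                 
                                                 
                                                 
                                                 
                                                 


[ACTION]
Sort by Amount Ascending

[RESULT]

Score│Amount ▲│Email                             
─────┼────────┼────────────────                  
98.5 │$249.16 │carol98@mail.com                  
21.2 │$753.32 │grace12@mail.com                  
>2.5 │$1138.66│frank64@mail.com                  
73.3 │$1864.74│eve79@mail.com                    
68.0 │$2863.53│alice80@mail.com                  
18.2 │$3814.34│hank16@mail.com                   
40.4 │$4103.77│alice27@mail.com                  
43.0 │$4547.90│carol27@mail.com                  
73.9 │$4816.05│bob98@mail.com                    
                                                 
                                                 
                                                 
                                                 
                                                 
                                                 
                                                 
                                                 
                                                 
                                                 
                                                 
                                                 
                                                 
                                                 
                                                 


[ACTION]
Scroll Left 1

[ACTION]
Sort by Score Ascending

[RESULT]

Scor▲│Amount  │Email                             
─────┼────────┼────────────────                  
18.2 │$3814.34│hank16@mail.com                   
21.2 │$753.32 │grace12@mail.com                  
>0.4 │$4103.77│alice27@mail.com                  
42.5 │$1138.66│frank64@mail.com                  
43.0 │$4547.90│carol27@mail.com                  
68.0 │$2863.53│alice80@mail.com                  
73.3 │$1864.74│eve79@mail.com                    
73.9 │$4816.05│bob98@mail.com                    
98.5 │$249.16 │carol98@mail.com                  
                                                 
                                                 
                                                 
                                                 
                                                 
                                                 
                                                 
                                                 
                                                 
                                                 
                                                 
                                                 
                                                 
                                                 
                                                 


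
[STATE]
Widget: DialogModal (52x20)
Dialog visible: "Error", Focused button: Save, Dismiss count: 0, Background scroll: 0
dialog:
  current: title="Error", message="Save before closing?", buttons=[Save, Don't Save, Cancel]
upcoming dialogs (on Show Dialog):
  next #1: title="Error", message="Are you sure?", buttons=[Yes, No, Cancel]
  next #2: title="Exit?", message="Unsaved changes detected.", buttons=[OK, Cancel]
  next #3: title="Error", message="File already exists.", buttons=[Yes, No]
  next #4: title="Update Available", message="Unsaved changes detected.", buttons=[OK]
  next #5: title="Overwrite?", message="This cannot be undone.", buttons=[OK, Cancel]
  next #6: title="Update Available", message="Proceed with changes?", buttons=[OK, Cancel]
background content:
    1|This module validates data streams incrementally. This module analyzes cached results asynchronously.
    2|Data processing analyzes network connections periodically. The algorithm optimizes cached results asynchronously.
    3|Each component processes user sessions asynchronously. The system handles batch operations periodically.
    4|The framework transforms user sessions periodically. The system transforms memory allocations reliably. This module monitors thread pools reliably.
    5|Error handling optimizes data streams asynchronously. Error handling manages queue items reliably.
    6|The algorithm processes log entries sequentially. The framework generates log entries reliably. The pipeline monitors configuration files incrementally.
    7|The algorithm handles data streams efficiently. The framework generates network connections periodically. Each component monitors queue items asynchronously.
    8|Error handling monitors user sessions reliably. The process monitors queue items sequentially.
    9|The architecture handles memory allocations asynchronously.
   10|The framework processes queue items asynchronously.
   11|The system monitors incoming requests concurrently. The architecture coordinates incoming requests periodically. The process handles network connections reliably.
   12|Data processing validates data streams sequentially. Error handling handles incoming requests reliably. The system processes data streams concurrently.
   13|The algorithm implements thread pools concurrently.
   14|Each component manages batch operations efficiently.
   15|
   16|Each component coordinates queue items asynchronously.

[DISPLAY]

This module validates data streams incrementally. Th
Data processing analyzes network connections periodi
Each component processes user sessions asynchronousl
The framework transforms user sessions periodically.
Error handling optimizes data streams asynchronously
The algorithm processes log entries sequentially. Th
The algorithm handles data streams efficiently. The 
Error hand┌──────────────────────────────┐ably. The 
The archit│            Error             │s asynchro
The framew│     Save before closing?     │ronously. 
The system│ [Save]  Don't Save   Cancel  │urrently. 
Data proce└──────────────────────────────┘uentially.
The algorithm implements thread pools concurrently. 
Each component manages batch operations efficiently.
                                                    
Each component coordinates queue items asynchronousl
                                                    
                                                    
                                                    
                                                    


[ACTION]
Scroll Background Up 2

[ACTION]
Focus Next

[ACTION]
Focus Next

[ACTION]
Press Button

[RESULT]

This module validates data streams incrementally. Th
Data processing analyzes network connections periodi
Each component processes user sessions asynchronousl
The framework transforms user sessions periodically.
Error handling optimizes data streams asynchronously
The algorithm processes log entries sequentially. Th
The algorithm handles data streams efficiently. The 
Error handling monitors user sessions reliably. The 
The architecture handles memory allocations asynchro
The framework processes queue items asynchronously. 
The system monitors incoming requests concurrently. 
Data processing validates data streams sequentially.
The algorithm implements thread pools concurrently. 
Each component manages batch operations efficiently.
                                                    
Each component coordinates queue items asynchronousl
                                                    
                                                    
                                                    
                                                    


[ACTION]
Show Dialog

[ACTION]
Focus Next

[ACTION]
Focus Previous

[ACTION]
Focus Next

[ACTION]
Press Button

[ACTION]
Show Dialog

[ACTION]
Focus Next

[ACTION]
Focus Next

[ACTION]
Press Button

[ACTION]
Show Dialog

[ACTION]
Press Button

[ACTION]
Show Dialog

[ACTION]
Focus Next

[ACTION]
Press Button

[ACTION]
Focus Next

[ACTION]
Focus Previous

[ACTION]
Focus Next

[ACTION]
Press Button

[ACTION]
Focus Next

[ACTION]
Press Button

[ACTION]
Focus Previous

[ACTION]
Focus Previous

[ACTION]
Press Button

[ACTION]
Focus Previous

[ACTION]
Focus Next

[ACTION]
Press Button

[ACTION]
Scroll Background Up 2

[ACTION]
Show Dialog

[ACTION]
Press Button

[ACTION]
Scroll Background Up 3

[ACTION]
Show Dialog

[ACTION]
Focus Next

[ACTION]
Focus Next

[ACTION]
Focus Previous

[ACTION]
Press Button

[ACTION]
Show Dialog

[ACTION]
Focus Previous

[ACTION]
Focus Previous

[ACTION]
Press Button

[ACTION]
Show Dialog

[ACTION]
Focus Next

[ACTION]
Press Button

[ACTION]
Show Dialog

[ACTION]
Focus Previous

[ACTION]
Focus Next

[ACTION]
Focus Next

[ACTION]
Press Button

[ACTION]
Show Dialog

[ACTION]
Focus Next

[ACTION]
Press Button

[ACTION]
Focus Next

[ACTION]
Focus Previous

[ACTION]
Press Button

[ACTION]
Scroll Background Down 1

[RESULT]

Data processing analyzes network connections periodi
Each component processes user sessions asynchronousl
The framework transforms user sessions periodically.
Error handling optimizes data streams asynchronously
The algorithm processes log entries sequentially. Th
The algorithm handles data streams efficiently. The 
Error handling monitors user sessions reliably. The 
The architecture handles memory allocations asynchro
The framework processes queue items asynchronously. 
The system monitors incoming requests concurrently. 
Data processing validates data streams sequentially.
The algorithm implements thread pools concurrently. 
Each component manages batch operations efficiently.
                                                    
Each component coordinates queue items asynchronousl
                                                    
                                                    
                                                    
                                                    
                                                    


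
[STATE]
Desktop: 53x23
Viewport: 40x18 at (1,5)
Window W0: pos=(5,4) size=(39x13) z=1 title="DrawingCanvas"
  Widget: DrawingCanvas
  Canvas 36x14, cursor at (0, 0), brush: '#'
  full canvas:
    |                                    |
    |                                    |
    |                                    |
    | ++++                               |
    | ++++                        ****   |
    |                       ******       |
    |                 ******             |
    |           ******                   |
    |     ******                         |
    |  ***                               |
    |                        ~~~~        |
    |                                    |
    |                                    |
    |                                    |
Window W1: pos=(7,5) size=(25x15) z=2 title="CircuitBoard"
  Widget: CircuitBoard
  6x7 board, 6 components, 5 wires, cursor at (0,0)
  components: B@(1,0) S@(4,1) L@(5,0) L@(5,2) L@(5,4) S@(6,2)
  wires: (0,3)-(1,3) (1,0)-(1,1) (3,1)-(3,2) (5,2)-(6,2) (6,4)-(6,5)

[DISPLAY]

    ┃ ┏━━━━━━━━━━━━━━━━━━━━━━━┓         
    ┠─┃ CircuitBoard          ┃─────────
    ┃+┠───────────────────────┨         
    ┃ ┃   0 1 2 3 4 5         ┃         
    ┃ ┃0  [.]          ·      ┃         
    ┃ ┃                │      ┃         
    ┃ ┃1   B ─ ·       ·      ┃   ****  
    ┃ ┃                       ┃***      
    ┃ ┃2                      ┃         
    ┃ ┃                       ┃         
    ┃ ┃3       · ─ ·          ┃         
    ┗━┃                       ┃━━━━━━━━━
      ┃4       S              ┃         
      ┃                       ┃         
      ┗━━━━━━━━━━━━━━━━━━━━━━━┛         
                                        
                                        
                                        


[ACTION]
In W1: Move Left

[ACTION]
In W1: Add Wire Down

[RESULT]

    ┃ ┏━━━━━━━━━━━━━━━━━━━━━━━┓         
    ┠─┃ CircuitBoard          ┃─────────
    ┃+┠───────────────────────┨         
    ┃ ┃   0 1 2 3 4 5         ┃         
    ┃ ┃0  [.]          ·      ┃         
    ┃ ┃    │           │      ┃         
    ┃ ┃1   B ─ ·       ·      ┃   ****  
    ┃ ┃                       ┃***      
    ┃ ┃2                      ┃         
    ┃ ┃                       ┃         
    ┃ ┃3       · ─ ·          ┃         
    ┗━┃                       ┃━━━━━━━━━
      ┃4       S              ┃         
      ┃                       ┃         
      ┗━━━━━━━━━━━━━━━━━━━━━━━┛         
                                        
                                        
                                        


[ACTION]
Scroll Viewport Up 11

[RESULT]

                                        
                                        
                                        
                                        
    ┏━━━━━━━━━━━━━━━━━━━━━━━━━━━━━━━━━━━
    ┃ ┏━━━━━━━━━━━━━━━━━━━━━━━┓         
    ┠─┃ CircuitBoard          ┃─────────
    ┃+┠───────────────────────┨         
    ┃ ┃   0 1 2 3 4 5         ┃         
    ┃ ┃0  [.]          ·      ┃         
    ┃ ┃    │           │      ┃         
    ┃ ┃1   B ─ ·       ·      ┃   ****  
    ┃ ┃                       ┃***      
    ┃ ┃2                      ┃         
    ┃ ┃                       ┃         
    ┃ ┃3       · ─ ·          ┃         
    ┗━┃                       ┃━━━━━━━━━
      ┃4       S              ┃         


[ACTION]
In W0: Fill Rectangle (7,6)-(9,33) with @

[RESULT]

                                        
                                        
                                        
                                        
    ┏━━━━━━━━━━━━━━━━━━━━━━━━━━━━━━━━━━━
    ┃ ┏━━━━━━━━━━━━━━━━━━━━━━━┓         
    ┠─┃ CircuitBoard          ┃─────────
    ┃+┠───────────────────────┨         
    ┃ ┃   0 1 2 3 4 5         ┃         
    ┃ ┃0  [.]          ·      ┃         
    ┃ ┃    │           │      ┃         
    ┃ ┃1   B ─ ·       ·      ┃   ****  
    ┃ ┃                       ┃***      
    ┃ ┃2                      ┃         
    ┃ ┃                       ┃@@@@@@@@ 
    ┃ ┃3       · ─ ·          ┃@@@@@@@@ 
    ┗━┃                       ┃━━━━━━━━━
      ┃4       S              ┃         


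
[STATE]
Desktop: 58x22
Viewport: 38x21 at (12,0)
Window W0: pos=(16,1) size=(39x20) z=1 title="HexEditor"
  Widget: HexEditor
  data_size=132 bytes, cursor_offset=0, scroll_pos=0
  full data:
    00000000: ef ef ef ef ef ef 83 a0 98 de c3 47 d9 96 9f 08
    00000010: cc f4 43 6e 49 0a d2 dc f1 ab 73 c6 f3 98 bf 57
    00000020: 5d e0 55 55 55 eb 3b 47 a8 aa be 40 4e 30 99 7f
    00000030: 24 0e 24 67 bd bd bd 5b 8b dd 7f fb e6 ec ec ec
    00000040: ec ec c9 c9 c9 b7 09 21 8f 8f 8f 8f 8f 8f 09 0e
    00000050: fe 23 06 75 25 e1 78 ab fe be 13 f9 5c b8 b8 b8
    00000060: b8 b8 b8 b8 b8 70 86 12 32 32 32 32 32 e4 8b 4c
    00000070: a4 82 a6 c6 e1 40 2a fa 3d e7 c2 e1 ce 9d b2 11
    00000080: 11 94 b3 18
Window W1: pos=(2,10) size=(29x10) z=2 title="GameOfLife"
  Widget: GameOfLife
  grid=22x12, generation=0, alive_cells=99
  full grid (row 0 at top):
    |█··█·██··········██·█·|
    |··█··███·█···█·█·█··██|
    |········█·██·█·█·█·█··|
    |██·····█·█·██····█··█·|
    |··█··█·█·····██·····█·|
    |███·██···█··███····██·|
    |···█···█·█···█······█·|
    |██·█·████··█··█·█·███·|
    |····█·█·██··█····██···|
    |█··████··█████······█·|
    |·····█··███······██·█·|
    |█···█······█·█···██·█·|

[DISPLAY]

                                      
    ┏━━━━━━━━━━━━━━━━━━━━━━━━━━━━━━━━━
    ┃ HexEditor                       
    ┠─────────────────────────────────
    ┃00000000  EF ef ef ef ef ef 83 a0
    ┃00000010  cc f4 43 6e 49 0a d2 dc
    ┃00000020  5d e0 55 55 55 eb 3b 47
    ┃00000030  24 0e 24 67 bd bd bd 5b
    ┃00000040  ec ec c9 c9 c9 b7 09 21
    ┃00000050  fe 23 06 75 25 e1 78 ab
━━━━━━━━━━━━━━━━━━┓8 b8 b8 b8 70 86 12
fe                ┃2 a6 c6 e1 40 2a fa
──────────────────┨4 b3 18            
                  ┃                   
█·██····█··█·     ┃                   
····██·····█·     ┃                   
█··███····██·     ┃                   
█···█······█·     ┃                   
··█··█·█·███·     ┃                   
━━━━━━━━━━━━━━━━━━┛                   
    ┗━━━━━━━━━━━━━━━━━━━━━━━━━━━━━━━━━


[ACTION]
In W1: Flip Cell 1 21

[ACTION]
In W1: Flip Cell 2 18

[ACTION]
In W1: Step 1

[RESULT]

                                      
    ┏━━━━━━━━━━━━━━━━━━━━━━━━━━━━━━━━━
    ┃ HexEditor                       
    ┠─────────────────────────────────
    ┃00000000  EF ef ef ef ef ef 83 a0
    ┃00000010  cc f4 43 6e 49 0a d2 dc
    ┃00000020  5d e0 55 55 55 eb 3b 47
    ┃00000030  24 0e 24 67 bd bd bd 5b
    ┃00000040  ec ec c9 c9 c9 b7 09 21
    ┃00000050  fe 23 06 75 25 e1 78 ab
━━━━━━━━━━━━━━━━━━┓8 b8 b8 b8 70 86 12
fe                ┃2 a6 c6 e1 40 2a fa
──────────────────┨4 b3 18            
                  ┃                   
█·█····██··█·     ┃                   
·██··█·····██     ┃                   
···█······███     ┃                   
██····█··█··█     ┃                   
·█·██····█·█·     ┃                   
━━━━━━━━━━━━━━━━━━┛                   
    ┗━━━━━━━━━━━━━━━━━━━━━━━━━━━━━━━━━


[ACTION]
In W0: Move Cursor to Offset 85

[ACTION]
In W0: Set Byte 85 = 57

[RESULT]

                                      
    ┏━━━━━━━━━━━━━━━━━━━━━━━━━━━━━━━━━
    ┃ HexEditor                       
    ┠─────────────────────────────────
    ┃00000000  ef ef ef ef ef ef 83 a0
    ┃00000010  cc f4 43 6e 49 0a d2 dc
    ┃00000020  5d e0 55 55 55 eb 3b 47
    ┃00000030  24 0e 24 67 bd bd bd 5b
    ┃00000040  ec ec c9 c9 c9 b7 09 21
    ┃00000050  fe 23 06 75 25 57 78 ab
━━━━━━━━━━━━━━━━━━┓8 b8 b8 b8 70 86 12
fe                ┃2 a6 c6 e1 40 2a fa
──────────────────┨4 b3 18            
                  ┃                   
█·█····██··█·     ┃                   
·██··█·····██     ┃                   
···█······███     ┃                   
██····█··█··█     ┃                   
·█·██····█·█·     ┃                   
━━━━━━━━━━━━━━━━━━┛                   
    ┗━━━━━━━━━━━━━━━━━━━━━━━━━━━━━━━━━


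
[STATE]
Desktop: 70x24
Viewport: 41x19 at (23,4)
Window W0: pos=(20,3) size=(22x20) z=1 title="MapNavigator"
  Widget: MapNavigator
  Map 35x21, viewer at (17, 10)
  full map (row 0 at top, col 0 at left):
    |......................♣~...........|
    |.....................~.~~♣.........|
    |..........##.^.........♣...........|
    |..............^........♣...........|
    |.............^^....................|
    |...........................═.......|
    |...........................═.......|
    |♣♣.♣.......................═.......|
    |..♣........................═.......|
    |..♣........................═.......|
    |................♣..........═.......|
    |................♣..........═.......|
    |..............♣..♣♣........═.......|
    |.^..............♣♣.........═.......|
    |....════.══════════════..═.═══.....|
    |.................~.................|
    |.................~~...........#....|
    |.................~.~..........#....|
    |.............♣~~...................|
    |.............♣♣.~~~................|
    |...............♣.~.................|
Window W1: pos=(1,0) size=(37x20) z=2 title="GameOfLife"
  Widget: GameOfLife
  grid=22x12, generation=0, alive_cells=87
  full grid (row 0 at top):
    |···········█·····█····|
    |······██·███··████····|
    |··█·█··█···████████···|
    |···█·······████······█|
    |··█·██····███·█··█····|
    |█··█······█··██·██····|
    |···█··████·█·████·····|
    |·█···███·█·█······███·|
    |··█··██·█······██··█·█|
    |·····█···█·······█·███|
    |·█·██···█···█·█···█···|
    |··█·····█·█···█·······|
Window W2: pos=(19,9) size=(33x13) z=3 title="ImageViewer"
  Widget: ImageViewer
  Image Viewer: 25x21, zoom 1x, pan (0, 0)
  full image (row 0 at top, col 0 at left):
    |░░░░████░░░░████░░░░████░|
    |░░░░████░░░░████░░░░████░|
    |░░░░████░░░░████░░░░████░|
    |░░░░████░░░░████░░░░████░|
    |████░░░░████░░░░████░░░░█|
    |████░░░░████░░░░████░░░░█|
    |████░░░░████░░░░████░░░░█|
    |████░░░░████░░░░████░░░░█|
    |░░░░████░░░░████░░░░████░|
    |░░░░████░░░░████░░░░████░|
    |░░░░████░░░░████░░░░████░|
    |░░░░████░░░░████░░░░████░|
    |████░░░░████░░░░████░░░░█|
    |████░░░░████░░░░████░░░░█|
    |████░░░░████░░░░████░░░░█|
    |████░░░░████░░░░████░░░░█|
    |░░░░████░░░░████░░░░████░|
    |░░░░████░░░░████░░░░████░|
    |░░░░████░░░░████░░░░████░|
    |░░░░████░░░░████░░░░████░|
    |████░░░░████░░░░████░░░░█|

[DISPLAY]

·             ┃   ┃                      
·             ┃───┨                      
·             ┃...┃                      
█             ┃...┃                      
·             ┃...┃                      
━━━━━━━━━━━━━━━━━━━━━━━━━━━━┓            
ageViewer                   ┃            
────────────────────────────┨            
░████░░░░████░░░░████░      ┃            
░████░░░░████░░░░████░      ┃            
░████░░░░████░░░░████░      ┃            
░████░░░░████░░░░████░      ┃            
█░░░░████░░░░████░░░░█      ┃            
█░░░░████░░░░████░░░░█      ┃            
█░░░░████░░░░████░░░░█      ┃            
█░░░░████░░░░████░░░░█      ┃            
░████░░░░████░░░░████░      ┃            
━━━━━━━━━━━━━━━━━━━━━━━━━━━━┛            
━━━━━━━━━━━━━━━━━━┛                      


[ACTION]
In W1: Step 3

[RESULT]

·             ┃   ┃                      
·             ┃───┨                      
·             ┃...┃                      
·             ┃...┃                      
·             ┃...┃                      
━━━━━━━━━━━━━━━━━━━━━━━━━━━━┓            
ageViewer                   ┃            
────────────────────────────┨            
░████░░░░████░░░░████░      ┃            
░████░░░░████░░░░████░      ┃            
░████░░░░████░░░░████░      ┃            
░████░░░░████░░░░████░      ┃            
█░░░░████░░░░████░░░░█      ┃            
█░░░░████░░░░████░░░░█      ┃            
█░░░░████░░░░████░░░░█      ┃            
█░░░░████░░░░████░░░░█      ┃            
░████░░░░████░░░░████░      ┃            
━━━━━━━━━━━━━━━━━━━━━━━━━━━━┛            
━━━━━━━━━━━━━━━━━━┛                      


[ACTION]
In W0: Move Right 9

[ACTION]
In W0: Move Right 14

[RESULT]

·             ┃   ┃                      
·             ┃───┨                      
·             ┃   ┃                      
·             ┃   ┃                      
·             ┃   ┃                      
━━━━━━━━━━━━━━━━━━━━━━━━━━━━┓            
ageViewer                   ┃            
────────────────────────────┨            
░████░░░░████░░░░████░      ┃            
░████░░░░████░░░░████░      ┃            
░████░░░░████░░░░████░      ┃            
░████░░░░████░░░░████░      ┃            
█░░░░████░░░░████░░░░█      ┃            
█░░░░████░░░░████░░░░█      ┃            
█░░░░████░░░░████░░░░█      ┃            
█░░░░████░░░░████░░░░█      ┃            
░████░░░░████░░░░████░      ┃            
━━━━━━━━━━━━━━━━━━━━━━━━━━━━┛            
━━━━━━━━━━━━━━━━━━┛                      


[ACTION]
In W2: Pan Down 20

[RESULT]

·             ┃   ┃                      
·             ┃───┨                      
·             ┃   ┃                      
·             ┃   ┃                      
·             ┃   ┃                      
━━━━━━━━━━━━━━━━━━━━━━━━━━━━┓            
ageViewer                   ┃            
────────────────────────────┨            
█░░░░████░░░░████░░░░█      ┃            
                            ┃            
                            ┃            
                            ┃            
                            ┃            
                            ┃            
                            ┃            
                            ┃            
                            ┃            
━━━━━━━━━━━━━━━━━━━━━━━━━━━━┛            
━━━━━━━━━━━━━━━━━━┛                      


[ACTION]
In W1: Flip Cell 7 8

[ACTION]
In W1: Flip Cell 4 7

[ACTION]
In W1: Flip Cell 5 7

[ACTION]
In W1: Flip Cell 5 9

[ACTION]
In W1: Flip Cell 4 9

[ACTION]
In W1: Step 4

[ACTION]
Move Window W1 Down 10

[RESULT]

━━━━━━━━━━━━━━┓   ┃                      
              ┃───┨                      
──────────────┨   ┃                      
              ┃   ┃                      
·             ┃   ┃                      
━━━━━━━━━━━━━━━━━━━━━━━━━━━━┓            
ageViewer                   ┃            
────────────────────────────┨            
█░░░░████░░░░████░░░░█      ┃            
                            ┃            
                            ┃            
                            ┃            
                            ┃            
                            ┃            
                            ┃            
                            ┃            
                            ┃            
━━━━━━━━━━━━━━━━━━━━━━━━━━━━┛            
              ┃━━━┛                      


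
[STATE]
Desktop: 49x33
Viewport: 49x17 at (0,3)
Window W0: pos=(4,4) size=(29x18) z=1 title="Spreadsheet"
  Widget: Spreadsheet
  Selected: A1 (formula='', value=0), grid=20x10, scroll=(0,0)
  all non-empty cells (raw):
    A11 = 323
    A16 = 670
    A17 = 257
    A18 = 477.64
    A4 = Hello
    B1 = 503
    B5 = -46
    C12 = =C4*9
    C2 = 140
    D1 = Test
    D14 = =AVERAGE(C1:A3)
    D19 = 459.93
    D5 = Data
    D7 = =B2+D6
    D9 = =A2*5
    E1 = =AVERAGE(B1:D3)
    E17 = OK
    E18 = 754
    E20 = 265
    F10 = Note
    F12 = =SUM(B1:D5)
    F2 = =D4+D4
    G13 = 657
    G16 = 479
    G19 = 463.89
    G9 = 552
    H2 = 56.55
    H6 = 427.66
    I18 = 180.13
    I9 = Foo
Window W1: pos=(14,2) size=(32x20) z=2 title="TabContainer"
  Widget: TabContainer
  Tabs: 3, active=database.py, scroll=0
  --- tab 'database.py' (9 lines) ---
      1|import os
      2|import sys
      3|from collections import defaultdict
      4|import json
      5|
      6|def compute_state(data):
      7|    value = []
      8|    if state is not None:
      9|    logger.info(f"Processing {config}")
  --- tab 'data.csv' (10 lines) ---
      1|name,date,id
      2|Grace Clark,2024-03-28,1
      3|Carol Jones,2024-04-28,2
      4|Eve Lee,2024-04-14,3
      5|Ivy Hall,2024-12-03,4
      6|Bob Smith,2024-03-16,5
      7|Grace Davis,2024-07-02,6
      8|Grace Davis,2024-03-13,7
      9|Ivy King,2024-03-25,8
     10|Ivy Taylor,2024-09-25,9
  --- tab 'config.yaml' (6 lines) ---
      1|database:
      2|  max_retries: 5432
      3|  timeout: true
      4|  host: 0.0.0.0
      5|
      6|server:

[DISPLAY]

              ┃ TabContainer                 ┃   
    ┏━━━━━━━━━┠──────────────────────────────┨   
    ┃ Spreadsh┃[database.py]│ data.csv │ conf┃   
    ┠─────────┃──────────────────────────────┃   
    ┃A1:      ┃import os                     ┃   
    ┃       A ┃import sys                    ┃   
    ┃---------┃from collections import defaul┃   
    ┃  1      ┃import json                   ┃   
    ┃  2      ┃                              ┃   
    ┃  3      ┃def compute_state(data):      ┃   
    ┃  4 Hello┃    value = []                ┃   
    ┃  5      ┃    if state is not None:     ┃   
    ┃  6      ┃    logger.info(f"Processing {┃   
    ┃  7      ┃                              ┃   
    ┃  8      ┃                              ┃   
    ┃  9      ┃                              ┃   
    ┃ 10      ┃                              ┃   


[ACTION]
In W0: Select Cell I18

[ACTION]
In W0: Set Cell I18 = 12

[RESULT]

              ┃ TabContainer                 ┃   
    ┏━━━━━━━━━┠──────────────────────────────┨   
    ┃ Spreadsh┃[database.py]│ data.csv │ conf┃   
    ┠─────────┃──────────────────────────────┃   
    ┃I18: 12  ┃import os                     ┃   
    ┃       A ┃import sys                    ┃   
    ┃---------┃from collections import defaul┃   
    ┃  1      ┃import json                   ┃   
    ┃  2      ┃                              ┃   
    ┃  3      ┃def compute_state(data):      ┃   
    ┃  4 Hello┃    value = []                ┃   
    ┃  5      ┃    if state is not None:     ┃   
    ┃  6      ┃    logger.info(f"Processing {┃   
    ┃  7      ┃                              ┃   
    ┃  8      ┃                              ┃   
    ┃  9      ┃                              ┃   
    ┃ 10      ┃                              ┃   
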